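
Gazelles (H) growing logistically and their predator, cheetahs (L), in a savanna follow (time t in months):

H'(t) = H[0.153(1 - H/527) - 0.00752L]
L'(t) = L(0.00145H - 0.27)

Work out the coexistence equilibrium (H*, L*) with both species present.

From dL/dt = 0 with L > 0: 0.00145H* = 0.27, so H* = 186.
Substitute into dH/dt = 0: 0.153(1 - 186/527) = 0.00752L*.
The bracket is 0.647, giving L* = 0.0989/0.00752 = 13.2.

H* ≈ 186, L* ≈ 13.2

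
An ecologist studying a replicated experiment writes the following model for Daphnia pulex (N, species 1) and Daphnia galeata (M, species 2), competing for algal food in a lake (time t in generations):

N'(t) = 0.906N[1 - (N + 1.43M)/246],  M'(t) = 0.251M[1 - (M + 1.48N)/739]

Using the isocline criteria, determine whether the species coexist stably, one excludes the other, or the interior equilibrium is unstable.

species 2 excludes species 1

Compare the nullcline intercepts: K1/α12 = 246/1.43 = 172 < K2 = 739; K2/α21 = 739/1.48 = 499 > K1 = 246.
Since the inequalities point opposite ways, species 2 can invade but species 1 cannot.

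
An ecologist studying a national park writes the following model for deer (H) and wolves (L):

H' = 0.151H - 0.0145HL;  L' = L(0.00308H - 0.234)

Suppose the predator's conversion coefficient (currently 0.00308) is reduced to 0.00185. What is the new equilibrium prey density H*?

H* ≈ 126

At the interior fixed point, setting dL/dt = 0 with L > 0 fixes H* = (predator death rate)/(HL coefficient) — independent of the other coefficients.
With the change, H* = 0.234/0.00185 = 126; it rises from 76.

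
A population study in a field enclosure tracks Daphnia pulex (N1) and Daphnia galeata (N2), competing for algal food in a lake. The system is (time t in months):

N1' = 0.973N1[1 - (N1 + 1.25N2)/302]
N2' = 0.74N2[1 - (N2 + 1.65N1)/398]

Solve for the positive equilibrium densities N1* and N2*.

N1* ≈ 184, N2* ≈ 94.4

Setting both brackets to zero gives the nullclines N1 + 1.25N2 = 302 and 1.65N1 + N2 = 398.
Substituting N2 = 398 - 1.65N1 into the first: N1(1 - 1.25·1.65) = 302 - 1.25·398.
So N1* = -196/-1.06 = 184, and then N2* = 398 - 1.65·184 = 94.4.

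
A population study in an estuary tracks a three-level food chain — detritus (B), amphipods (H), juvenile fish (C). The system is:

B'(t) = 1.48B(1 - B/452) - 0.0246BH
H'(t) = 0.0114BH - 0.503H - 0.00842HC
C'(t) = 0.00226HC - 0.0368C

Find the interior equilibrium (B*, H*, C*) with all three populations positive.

B* ≈ 330, H* ≈ 16.3, C* ≈ 387

From dC/dt = 0: 0.00226H* = 0.0368, so H* = 16.3.
From dB/dt = 0: 1.48(1 - B*/452) = 0.0246·16.3, giving B* = 452·(1 - 0.271) = 330.
From dH/dt = 0: 0.0114·330 - 0.503 = 0.00842C*, so C* = 3.26/0.00842 = 387.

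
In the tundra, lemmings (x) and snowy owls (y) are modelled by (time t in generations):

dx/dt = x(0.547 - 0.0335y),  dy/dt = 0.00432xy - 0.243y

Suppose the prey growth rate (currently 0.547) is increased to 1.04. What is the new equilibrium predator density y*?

y* ≈ 31

At the interior fixed point, setting dx/dt = 0 with x > 0 fixes y* = (prey growth rate)/(xy coefficient) — independent of the other coefficients.
With the change, y* = 1.04/0.0335 = 31; it rises from 16.3.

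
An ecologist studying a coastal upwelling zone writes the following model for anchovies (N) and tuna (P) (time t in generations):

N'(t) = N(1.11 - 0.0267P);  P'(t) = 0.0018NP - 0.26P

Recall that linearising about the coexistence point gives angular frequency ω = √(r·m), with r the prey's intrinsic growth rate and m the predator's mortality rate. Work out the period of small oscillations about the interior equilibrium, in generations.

Here r = 1.11 and m = 0.26, so r·m = 0.289.
ω = √0.289 = 0.537 per generation, hence T = 2π/ω ≈ 11.7 generations.

T ≈ 11.7 generations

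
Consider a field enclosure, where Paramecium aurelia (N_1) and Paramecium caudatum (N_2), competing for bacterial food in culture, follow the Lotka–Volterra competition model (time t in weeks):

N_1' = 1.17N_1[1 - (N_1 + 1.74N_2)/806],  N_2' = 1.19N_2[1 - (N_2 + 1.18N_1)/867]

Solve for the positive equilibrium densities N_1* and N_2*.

Setting both brackets to zero gives the nullclines N_1 + 1.74N_2 = 806 and 1.18N_1 + N_2 = 867.
Substituting N_2 = 867 - 1.18N_1 into the first: N_1(1 - 1.74·1.18) = 806 - 1.74·867.
So N_1* = -703/-1.05 = 667, and then N_2* = 867 - 1.18·667 = 79.8.

N_1* ≈ 667, N_2* ≈ 79.8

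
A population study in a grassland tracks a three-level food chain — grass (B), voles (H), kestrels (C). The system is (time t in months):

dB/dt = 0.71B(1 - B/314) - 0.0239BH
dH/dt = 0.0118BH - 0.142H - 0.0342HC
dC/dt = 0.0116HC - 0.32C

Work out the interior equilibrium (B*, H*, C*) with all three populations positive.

B* ≈ 22.4, H* ≈ 27.6, C* ≈ 3.58

From dC/dt = 0: 0.0116H* = 0.32, so H* = 27.6.
From dB/dt = 0: 0.71(1 - B*/314) = 0.0239·27.6, giving B* = 314·(1 - 0.929) = 22.4.
From dH/dt = 0: 0.0118·22.4 - 0.142 = 0.0342C*, so C* = 0.123/0.0342 = 3.58.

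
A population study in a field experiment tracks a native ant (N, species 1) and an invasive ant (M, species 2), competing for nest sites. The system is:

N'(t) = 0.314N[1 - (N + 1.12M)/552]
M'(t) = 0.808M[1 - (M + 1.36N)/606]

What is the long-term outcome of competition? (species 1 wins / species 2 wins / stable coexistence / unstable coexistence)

Compare the nullcline intercepts: K1/α12 = 552/1.12 = 493 < K2 = 606; K2/α21 = 606/1.36 = 446 < K1 = 552.
Since both are reversed, neither can invade when rare; the interior point is a saddle.

unstable coexistence (outcome depends on initial conditions)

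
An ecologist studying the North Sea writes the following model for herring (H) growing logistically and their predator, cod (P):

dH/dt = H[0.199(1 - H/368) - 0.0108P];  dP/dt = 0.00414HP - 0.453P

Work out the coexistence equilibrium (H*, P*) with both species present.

From dP/dt = 0 with P > 0: 0.00414H* = 0.453, so H* = 109.
Substitute into dH/dt = 0: 0.199(1 - 109/368) = 0.0108P*.
The bracket is 0.703, giving P* = 0.14/0.0108 = 12.9.

H* ≈ 109, P* ≈ 12.9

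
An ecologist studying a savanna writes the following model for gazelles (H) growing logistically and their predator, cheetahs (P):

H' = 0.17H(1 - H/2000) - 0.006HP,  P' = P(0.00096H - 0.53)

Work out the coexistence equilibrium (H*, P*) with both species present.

From dP/dt = 0 with P > 0: 0.00096H* = 0.53, so H* = 552.
Substitute into dH/dt = 0: 0.17(1 - 552/2000) = 0.006P*.
The bracket is 0.724, giving P* = 0.123/0.006 = 20.5.

H* ≈ 552, P* ≈ 20.5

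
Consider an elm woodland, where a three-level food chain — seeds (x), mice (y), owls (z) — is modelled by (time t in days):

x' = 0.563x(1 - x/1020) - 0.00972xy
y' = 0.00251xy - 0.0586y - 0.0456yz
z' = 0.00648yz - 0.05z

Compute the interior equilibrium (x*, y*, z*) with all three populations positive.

x* ≈ 884, y* ≈ 7.72, z* ≈ 47.4

From dz/dt = 0: 0.00648y* = 0.05, so y* = 7.72.
From dx/dt = 0: 0.563(1 - x*/1020) = 0.00972·7.72, giving x* = 1020·(1 - 0.133) = 884.
From dy/dt = 0: 0.00251·884 - 0.0586 = 0.0456z*, so z* = 2.16/0.0456 = 47.4.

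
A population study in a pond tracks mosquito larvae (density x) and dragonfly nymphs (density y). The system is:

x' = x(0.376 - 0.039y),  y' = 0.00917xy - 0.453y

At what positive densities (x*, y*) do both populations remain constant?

Set dy/dt = 0 with y > 0: 0.00917x - 0.453 = 0, so x* = 0.453/0.00917 = 49.4.
Set dx/dt = 0 with x > 0: 0.376 - 0.039y = 0, so y* = 0.376/0.039 = 9.64.

x* ≈ 49.4, y* ≈ 9.64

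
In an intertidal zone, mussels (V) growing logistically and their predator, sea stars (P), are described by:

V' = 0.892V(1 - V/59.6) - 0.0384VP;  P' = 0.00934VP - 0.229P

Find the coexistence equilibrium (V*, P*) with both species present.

V* ≈ 24.5, P* ≈ 13.7

From dP/dt = 0 with P > 0: 0.00934V* = 0.229, so V* = 24.5.
Substitute into dV/dt = 0: 0.892(1 - 24.5/59.6) = 0.0384P*.
The bracket is 0.589, giving P* = 0.525/0.0384 = 13.7.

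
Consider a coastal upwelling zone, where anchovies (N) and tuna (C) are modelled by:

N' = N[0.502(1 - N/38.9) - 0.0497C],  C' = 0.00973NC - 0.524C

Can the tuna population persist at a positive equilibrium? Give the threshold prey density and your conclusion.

Threshold N = 53.9; K < 53.9, so no, the predator goes extinct.

The predator equation gives dC/dt > 0 only when N > 0.524/0.00973 = 53.9.
Without the predator, N → K = 38.9. Since 38.9 < 53.9, the predator cannot invade.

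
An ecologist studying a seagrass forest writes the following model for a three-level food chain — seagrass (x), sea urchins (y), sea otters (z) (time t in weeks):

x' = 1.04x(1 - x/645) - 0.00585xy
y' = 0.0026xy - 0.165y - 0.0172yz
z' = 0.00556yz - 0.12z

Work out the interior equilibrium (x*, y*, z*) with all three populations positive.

From dz/dt = 0: 0.00556y* = 0.12, so y* = 21.6.
From dx/dt = 0: 1.04(1 - x*/645) = 0.00585·21.6, giving x* = 645·(1 - 0.121) = 567.
From dy/dt = 0: 0.0026·567 - 0.165 = 0.0172z*, so z* = 1.31/0.0172 = 76.1.

x* ≈ 567, y* ≈ 21.6, z* ≈ 76.1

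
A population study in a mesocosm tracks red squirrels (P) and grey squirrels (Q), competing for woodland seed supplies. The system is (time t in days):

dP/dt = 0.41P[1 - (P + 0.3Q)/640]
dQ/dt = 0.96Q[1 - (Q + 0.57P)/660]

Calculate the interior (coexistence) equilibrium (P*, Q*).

Setting both brackets to zero gives the nullclines P + 0.3Q = 640 and 0.57P + Q = 660.
Substituting Q = 660 - 0.57P into the first: P(1 - 0.3·0.57) = 640 - 0.3·660.
So P* = 442/0.829 = 533, and then Q* = 660 - 0.57·533 = 356.

P* ≈ 533, Q* ≈ 356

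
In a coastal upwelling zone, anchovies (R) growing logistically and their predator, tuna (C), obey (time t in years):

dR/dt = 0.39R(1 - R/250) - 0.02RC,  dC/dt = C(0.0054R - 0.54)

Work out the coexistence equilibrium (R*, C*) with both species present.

R* ≈ 100, C* ≈ 11.7

From dC/dt = 0 with C > 0: 0.0054R* = 0.54, so R* = 100.
Substitute into dR/dt = 0: 0.39(1 - 100/250) = 0.02C*.
The bracket is 0.6, giving C* = 0.234/0.02 = 11.7.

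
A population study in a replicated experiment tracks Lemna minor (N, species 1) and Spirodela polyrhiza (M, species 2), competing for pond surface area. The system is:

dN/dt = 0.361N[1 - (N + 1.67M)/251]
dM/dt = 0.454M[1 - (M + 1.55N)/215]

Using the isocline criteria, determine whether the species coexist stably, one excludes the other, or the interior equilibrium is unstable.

Compare the nullcline intercepts: K1/α12 = 251/1.67 = 150 < K2 = 215; K2/α21 = 215/1.55 = 139 < K1 = 251.
Since both are reversed, neither can invade when rare; the interior point is a saddle.

unstable coexistence (outcome depends on initial conditions)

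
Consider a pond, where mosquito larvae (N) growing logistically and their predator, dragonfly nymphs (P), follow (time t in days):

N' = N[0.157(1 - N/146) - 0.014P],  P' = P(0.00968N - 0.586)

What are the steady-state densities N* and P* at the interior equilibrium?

From dP/dt = 0 with P > 0: 0.00968N* = 0.586, so N* = 60.5.
Substitute into dN/dt = 0: 0.157(1 - 60.5/146) = 0.014P*.
The bracket is 0.585, giving P* = 0.0919/0.014 = 6.56.

N* ≈ 60.5, P* ≈ 6.56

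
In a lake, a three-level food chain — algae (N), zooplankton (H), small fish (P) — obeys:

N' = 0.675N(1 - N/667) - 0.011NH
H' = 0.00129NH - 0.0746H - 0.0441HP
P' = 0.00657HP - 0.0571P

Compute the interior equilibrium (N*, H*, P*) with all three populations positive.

N* ≈ 573, H* ≈ 8.69, P* ≈ 15.1

From dP/dt = 0: 0.00657H* = 0.0571, so H* = 8.69.
From dN/dt = 0: 0.675(1 - N*/667) = 0.011·8.69, giving N* = 667·(1 - 0.142) = 573.
From dH/dt = 0: 0.00129·573 - 0.0746 = 0.0441P*, so P* = 0.664/0.0441 = 15.1.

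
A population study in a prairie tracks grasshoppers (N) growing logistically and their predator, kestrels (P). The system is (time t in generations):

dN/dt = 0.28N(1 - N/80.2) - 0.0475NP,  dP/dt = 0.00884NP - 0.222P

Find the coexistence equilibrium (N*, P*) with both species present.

From dP/dt = 0 with P > 0: 0.00884N* = 0.222, so N* = 25.1.
Substitute into dN/dt = 0: 0.28(1 - 25.1/80.2) = 0.0475P*.
The bracket is 0.687, giving P* = 0.192/0.0475 = 4.05.

N* ≈ 25.1, P* ≈ 4.05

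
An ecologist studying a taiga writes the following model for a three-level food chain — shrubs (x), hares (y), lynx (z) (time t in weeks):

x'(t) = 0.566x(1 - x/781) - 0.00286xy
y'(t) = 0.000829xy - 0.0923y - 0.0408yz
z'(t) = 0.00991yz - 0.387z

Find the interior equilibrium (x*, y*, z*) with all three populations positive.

From dz/dt = 0: 0.00991y* = 0.387, so y* = 39.1.
From dx/dt = 0: 0.566(1 - x*/781) = 0.00286·39.1, giving x* = 781·(1 - 0.197) = 627.
From dy/dt = 0: 0.000829·627 - 0.0923 = 0.0408z*, so z* = 0.427/0.0408 = 10.5.

x* ≈ 627, y* ≈ 39.1, z* ≈ 10.5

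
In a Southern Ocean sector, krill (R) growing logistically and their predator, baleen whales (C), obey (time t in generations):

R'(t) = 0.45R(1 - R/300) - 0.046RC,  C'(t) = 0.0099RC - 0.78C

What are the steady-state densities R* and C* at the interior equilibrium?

From dC/dt = 0 with C > 0: 0.0099R* = 0.78, so R* = 78.8.
Substitute into dR/dt = 0: 0.45(1 - 78.8/300) = 0.046C*.
The bracket is 0.737, giving C* = 0.332/0.046 = 7.21.

R* ≈ 78.8, C* ≈ 7.21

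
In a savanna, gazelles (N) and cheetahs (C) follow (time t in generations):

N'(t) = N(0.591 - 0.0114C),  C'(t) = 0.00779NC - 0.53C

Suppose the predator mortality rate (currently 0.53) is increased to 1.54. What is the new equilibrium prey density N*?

At the interior fixed point, setting dC/dt = 0 with C > 0 fixes N* = (predator death rate)/(NC coefficient) — independent of the other coefficients.
With the change, N* = 1.54/0.00779 = 198; it rises from 68.

N* ≈ 198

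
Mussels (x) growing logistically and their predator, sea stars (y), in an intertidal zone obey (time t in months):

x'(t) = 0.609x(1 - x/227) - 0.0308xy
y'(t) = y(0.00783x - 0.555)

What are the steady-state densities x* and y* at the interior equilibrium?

From dy/dt = 0 with y > 0: 0.00783x* = 0.555, so x* = 70.9.
Substitute into dx/dt = 0: 0.609(1 - 70.9/227) = 0.0308y*.
The bracket is 0.688, giving y* = 0.419/0.0308 = 13.6.

x* ≈ 70.9, y* ≈ 13.6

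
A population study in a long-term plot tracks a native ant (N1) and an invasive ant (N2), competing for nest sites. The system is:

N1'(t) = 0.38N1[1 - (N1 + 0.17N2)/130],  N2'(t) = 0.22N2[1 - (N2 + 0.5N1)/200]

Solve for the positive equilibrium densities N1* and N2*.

Setting both brackets to zero gives the nullclines N1 + 0.17N2 = 130 and 0.5N1 + N2 = 200.
Substituting N2 = 200 - 0.5N1 into the first: N1(1 - 0.17·0.5) = 130 - 0.17·200.
So N1* = 96/0.915 = 105, and then N2* = 200 - 0.5·105 = 148.

N1* ≈ 105, N2* ≈ 148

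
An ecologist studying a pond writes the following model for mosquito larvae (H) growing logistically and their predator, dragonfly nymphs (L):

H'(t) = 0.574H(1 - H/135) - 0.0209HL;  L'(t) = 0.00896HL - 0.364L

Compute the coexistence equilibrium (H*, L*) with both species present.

From dL/dt = 0 with L > 0: 0.00896H* = 0.364, so H* = 40.6.
Substitute into dH/dt = 0: 0.574(1 - 40.6/135) = 0.0209L*.
The bracket is 0.699, giving L* = 0.401/0.0209 = 19.2.

H* ≈ 40.6, L* ≈ 19.2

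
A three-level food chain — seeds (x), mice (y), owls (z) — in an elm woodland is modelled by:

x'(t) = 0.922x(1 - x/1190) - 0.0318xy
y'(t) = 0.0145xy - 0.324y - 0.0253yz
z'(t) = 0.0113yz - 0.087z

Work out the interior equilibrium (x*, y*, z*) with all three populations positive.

From dz/dt = 0: 0.0113y* = 0.087, so y* = 7.7.
From dx/dt = 0: 0.922(1 - x*/1190) = 0.0318·7.7, giving x* = 1190·(1 - 0.266) = 874.
From dy/dt = 0: 0.0145·874 - 0.324 = 0.0253z*, so z* = 12.3/0.0253 = 488.

x* ≈ 874, y* ≈ 7.7, z* ≈ 488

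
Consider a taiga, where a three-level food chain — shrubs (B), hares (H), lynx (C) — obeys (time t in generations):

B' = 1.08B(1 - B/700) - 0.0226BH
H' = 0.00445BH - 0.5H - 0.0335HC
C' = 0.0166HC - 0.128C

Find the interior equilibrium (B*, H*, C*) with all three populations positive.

B* ≈ 587, H* ≈ 7.71, C* ≈ 63.1

From dC/dt = 0: 0.0166H* = 0.128, so H* = 7.71.
From dB/dt = 0: 1.08(1 - B*/700) = 0.0226·7.71, giving B* = 700·(1 - 0.161) = 587.
From dH/dt = 0: 0.00445·587 - 0.5 = 0.0335C*, so C* = 2.11/0.0335 = 63.1.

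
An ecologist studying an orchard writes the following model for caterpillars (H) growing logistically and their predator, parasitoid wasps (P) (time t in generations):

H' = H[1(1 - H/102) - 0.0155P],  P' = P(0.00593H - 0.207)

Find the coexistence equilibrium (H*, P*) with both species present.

From dP/dt = 0 with P > 0: 0.00593H* = 0.207, so H* = 34.9.
Substitute into dH/dt = 0: 1(1 - 34.9/102) = 0.0155P*.
The bracket is 0.658, giving P* = 0.658/0.0155 = 42.4.

H* ≈ 34.9, P* ≈ 42.4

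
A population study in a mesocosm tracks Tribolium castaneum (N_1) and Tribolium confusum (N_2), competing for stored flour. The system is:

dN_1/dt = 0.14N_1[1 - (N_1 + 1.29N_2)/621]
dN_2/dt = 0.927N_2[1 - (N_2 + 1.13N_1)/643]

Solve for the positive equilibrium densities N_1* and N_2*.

N_1* ≈ 455, N_2* ≈ 128

Setting both brackets to zero gives the nullclines N_1 + 1.29N_2 = 621 and 1.13N_1 + N_2 = 643.
Substituting N_2 = 643 - 1.13N_1 into the first: N_1(1 - 1.29·1.13) = 621 - 1.29·643.
So N_1* = -208/-0.458 = 455, and then N_2* = 643 - 1.13·455 = 128.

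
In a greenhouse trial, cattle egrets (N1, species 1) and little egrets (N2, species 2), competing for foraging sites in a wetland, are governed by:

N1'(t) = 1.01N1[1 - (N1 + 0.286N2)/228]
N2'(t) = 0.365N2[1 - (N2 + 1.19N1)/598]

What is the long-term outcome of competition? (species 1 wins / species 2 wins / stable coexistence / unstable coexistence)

stable coexistence

Compare the nullcline intercepts: K1/α12 = 228/0.286 = 797 > K2 = 598; K2/α21 = 598/1.19 = 503 > K1 = 228.
Since both inequalities hold, each species can invade when rare, so the interior equilibrium is stable.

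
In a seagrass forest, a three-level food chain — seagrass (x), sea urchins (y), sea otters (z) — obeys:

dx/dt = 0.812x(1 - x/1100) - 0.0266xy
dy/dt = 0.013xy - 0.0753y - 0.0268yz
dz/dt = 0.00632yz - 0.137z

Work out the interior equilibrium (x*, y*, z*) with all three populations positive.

From dz/dt = 0: 0.00632y* = 0.137, so y* = 21.7.
From dx/dt = 0: 0.812(1 - x*/1100) = 0.0266·21.7, giving x* = 1100·(1 - 0.71) = 319.
From dy/dt = 0: 0.013·319 - 0.0753 = 0.0268z*, so z* = 4.07/0.0268 = 152.

x* ≈ 319, y* ≈ 21.7, z* ≈ 152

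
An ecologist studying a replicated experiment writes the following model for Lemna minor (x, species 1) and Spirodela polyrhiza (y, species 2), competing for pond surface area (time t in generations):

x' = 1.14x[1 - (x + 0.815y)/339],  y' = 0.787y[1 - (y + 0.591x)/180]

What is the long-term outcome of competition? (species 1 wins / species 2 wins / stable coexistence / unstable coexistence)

Compare the nullcline intercepts: K1/α12 = 339/0.815 = 416 > K2 = 180; K2/α21 = 180/0.591 = 305 < K1 = 339.
Since the inequalities point opposite ways, species 1 can invade but species 2 cannot.

species 1 excludes species 2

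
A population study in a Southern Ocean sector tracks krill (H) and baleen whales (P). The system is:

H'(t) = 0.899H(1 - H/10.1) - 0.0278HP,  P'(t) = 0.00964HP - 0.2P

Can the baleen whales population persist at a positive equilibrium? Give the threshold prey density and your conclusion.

Threshold H = 20.7; K < 20.7, so no, the predator goes extinct.

The predator equation gives dP/dt > 0 only when H > 0.2/0.00964 = 20.7.
Without the predator, H → K = 10.1. Since 10.1 < 20.7, the predator cannot invade.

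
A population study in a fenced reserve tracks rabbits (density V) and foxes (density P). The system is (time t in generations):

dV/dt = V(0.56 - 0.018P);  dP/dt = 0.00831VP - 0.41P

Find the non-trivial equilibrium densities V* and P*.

Set dP/dt = 0 with P > 0: 0.00831V - 0.41 = 0, so V* = 0.41/0.00831 = 49.3.
Set dV/dt = 0 with V > 0: 0.56 - 0.018P = 0, so P* = 0.56/0.018 = 31.1.

V* ≈ 49.3, P* ≈ 31.1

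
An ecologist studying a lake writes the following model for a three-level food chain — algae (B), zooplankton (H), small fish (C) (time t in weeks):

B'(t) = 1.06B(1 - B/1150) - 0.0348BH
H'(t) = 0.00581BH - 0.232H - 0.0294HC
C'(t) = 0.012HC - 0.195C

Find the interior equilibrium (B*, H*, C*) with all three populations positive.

From dC/dt = 0: 0.012H* = 0.195, so H* = 16.2.
From dB/dt = 0: 1.06(1 - B*/1150) = 0.0348·16.2, giving B* = 1150·(1 - 0.533) = 536.
From dH/dt = 0: 0.00581·536 - 0.232 = 0.0294C*, so C* = 2.88/0.0294 = 98.1.

B* ≈ 536, H* ≈ 16.2, C* ≈ 98.1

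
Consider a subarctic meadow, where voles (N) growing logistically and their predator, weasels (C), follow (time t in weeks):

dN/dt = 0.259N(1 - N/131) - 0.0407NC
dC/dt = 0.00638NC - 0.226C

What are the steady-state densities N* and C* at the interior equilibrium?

From dC/dt = 0 with C > 0: 0.00638N* = 0.226, so N* = 35.4.
Substitute into dN/dt = 0: 0.259(1 - 35.4/131) = 0.0407C*.
The bracket is 0.73, giving C* = 0.189/0.0407 = 4.64.

N* ≈ 35.4, C* ≈ 4.64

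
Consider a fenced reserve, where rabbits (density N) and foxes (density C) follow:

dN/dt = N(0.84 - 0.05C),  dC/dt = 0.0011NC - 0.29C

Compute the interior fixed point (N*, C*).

N* ≈ 264, C* ≈ 16.8

Set dC/dt = 0 with C > 0: 0.0011N - 0.29 = 0, so N* = 0.29/0.0011 = 264.
Set dN/dt = 0 with N > 0: 0.84 - 0.05C = 0, so C* = 0.84/0.05 = 16.8.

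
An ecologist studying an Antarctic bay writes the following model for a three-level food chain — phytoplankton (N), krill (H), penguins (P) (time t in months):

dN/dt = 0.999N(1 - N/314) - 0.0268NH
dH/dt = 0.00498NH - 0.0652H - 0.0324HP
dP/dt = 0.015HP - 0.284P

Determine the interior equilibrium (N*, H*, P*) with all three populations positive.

From dP/dt = 0: 0.015H* = 0.284, so H* = 18.9.
From dN/dt = 0: 0.999(1 - N*/314) = 0.0268·18.9, giving N* = 314·(1 - 0.508) = 155.
From dH/dt = 0: 0.00498·155 - 0.0652 = 0.0324P*, so P* = 0.704/0.0324 = 21.7.

N* ≈ 155, H* ≈ 18.9, P* ≈ 21.7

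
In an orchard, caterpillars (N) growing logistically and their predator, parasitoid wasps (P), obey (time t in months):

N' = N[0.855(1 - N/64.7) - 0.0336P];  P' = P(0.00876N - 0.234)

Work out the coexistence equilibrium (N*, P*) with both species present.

N* ≈ 26.7, P* ≈ 14.9

From dP/dt = 0 with P > 0: 0.00876N* = 0.234, so N* = 26.7.
Substitute into dN/dt = 0: 0.855(1 - 26.7/64.7) = 0.0336P*.
The bracket is 0.587, giving P* = 0.502/0.0336 = 14.9.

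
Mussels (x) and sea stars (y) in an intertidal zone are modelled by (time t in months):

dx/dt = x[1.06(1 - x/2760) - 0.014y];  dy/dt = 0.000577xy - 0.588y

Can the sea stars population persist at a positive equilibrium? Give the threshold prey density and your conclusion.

Threshold x = 1020; K > 1020, so yes, the predator persists.

The predator equation gives dy/dt > 0 only when x > 0.588/0.000577 = 1020.
Without the predator, x → K = 2760. Since 2760 > 1020, the predator can invade and persist.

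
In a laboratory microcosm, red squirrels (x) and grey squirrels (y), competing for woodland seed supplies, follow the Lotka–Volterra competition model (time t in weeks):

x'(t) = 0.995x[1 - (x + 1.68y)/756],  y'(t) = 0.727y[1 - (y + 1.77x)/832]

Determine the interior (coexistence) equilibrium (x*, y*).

Setting both brackets to zero gives the nullclines x + 1.68y = 756 and 1.77x + y = 832.
Substituting y = 832 - 1.77x into the first: x(1 - 1.68·1.77) = 756 - 1.68·832.
So x* = -642/-1.97 = 325, and then y* = 832 - 1.77·325 = 256.

x* ≈ 325, y* ≈ 256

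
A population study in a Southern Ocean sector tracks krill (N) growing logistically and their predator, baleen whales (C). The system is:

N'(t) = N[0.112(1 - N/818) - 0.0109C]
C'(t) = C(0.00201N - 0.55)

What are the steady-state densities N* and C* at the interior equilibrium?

N* ≈ 274, C* ≈ 6.84

From dC/dt = 0 with C > 0: 0.00201N* = 0.55, so N* = 274.
Substitute into dN/dt = 0: 0.112(1 - 274/818) = 0.0109C*.
The bracket is 0.665, giving C* = 0.0745/0.0109 = 6.84.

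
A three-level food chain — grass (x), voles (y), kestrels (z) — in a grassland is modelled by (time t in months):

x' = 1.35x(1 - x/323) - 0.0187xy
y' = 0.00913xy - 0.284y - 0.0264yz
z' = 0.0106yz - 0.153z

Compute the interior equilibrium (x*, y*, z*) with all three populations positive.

x* ≈ 258, y* ≈ 14.4, z* ≈ 78.6

From dz/dt = 0: 0.0106y* = 0.153, so y* = 14.4.
From dx/dt = 0: 1.35(1 - x*/323) = 0.0187·14.4, giving x* = 323·(1 - 0.2) = 258.
From dy/dt = 0: 0.00913·258 - 0.284 = 0.0264z*, so z* = 2.08/0.0264 = 78.6.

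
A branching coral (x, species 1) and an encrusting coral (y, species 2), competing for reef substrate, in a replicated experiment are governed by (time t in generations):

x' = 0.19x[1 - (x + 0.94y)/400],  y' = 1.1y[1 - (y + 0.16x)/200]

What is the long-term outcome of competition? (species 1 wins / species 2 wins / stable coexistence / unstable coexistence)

Compare the nullcline intercepts: K1/α12 = 400/0.94 = 426 > K2 = 200; K2/α21 = 200/0.16 = 1250 > K1 = 400.
Since both inequalities hold, each species can invade when rare, so the interior equilibrium is stable.

stable coexistence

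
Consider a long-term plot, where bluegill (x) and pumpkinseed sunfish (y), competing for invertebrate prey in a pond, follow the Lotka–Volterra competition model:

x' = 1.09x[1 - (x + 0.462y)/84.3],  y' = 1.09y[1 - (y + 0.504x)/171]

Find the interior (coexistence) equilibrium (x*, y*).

Setting both brackets to zero gives the nullclines x + 0.462y = 84.3 and 0.504x + y = 171.
Substituting y = 171 - 0.504x into the first: x(1 - 0.462·0.504) = 84.3 - 0.462·171.
So x* = 5.3/0.767 = 6.91, and then y* = 171 - 0.504·6.91 = 168.

x* ≈ 6.91, y* ≈ 168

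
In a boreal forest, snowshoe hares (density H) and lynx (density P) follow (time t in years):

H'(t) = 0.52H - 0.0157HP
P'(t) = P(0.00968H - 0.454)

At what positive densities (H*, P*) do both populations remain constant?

Set dP/dt = 0 with P > 0: 0.00968H - 0.454 = 0, so H* = 0.454/0.00968 = 46.9.
Set dH/dt = 0 with H > 0: 0.52 - 0.0157P = 0, so P* = 0.52/0.0157 = 33.1.

H* ≈ 46.9, P* ≈ 33.1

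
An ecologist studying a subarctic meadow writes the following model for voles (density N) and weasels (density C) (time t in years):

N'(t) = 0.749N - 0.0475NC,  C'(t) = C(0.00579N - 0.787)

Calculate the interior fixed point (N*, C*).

Set dC/dt = 0 with C > 0: 0.00579N - 0.787 = 0, so N* = 0.787/0.00579 = 136.
Set dN/dt = 0 with N > 0: 0.749 - 0.0475C = 0, so C* = 0.749/0.0475 = 15.8.

N* ≈ 136, C* ≈ 15.8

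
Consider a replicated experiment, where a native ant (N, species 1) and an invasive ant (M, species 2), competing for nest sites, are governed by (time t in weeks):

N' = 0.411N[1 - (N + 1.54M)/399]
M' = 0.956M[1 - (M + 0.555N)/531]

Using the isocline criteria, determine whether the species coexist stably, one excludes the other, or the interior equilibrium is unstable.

species 2 excludes species 1

Compare the nullcline intercepts: K1/α12 = 399/1.54 = 259 < K2 = 531; K2/α21 = 531/0.555 = 957 > K1 = 399.
Since the inequalities point opposite ways, species 2 can invade but species 1 cannot.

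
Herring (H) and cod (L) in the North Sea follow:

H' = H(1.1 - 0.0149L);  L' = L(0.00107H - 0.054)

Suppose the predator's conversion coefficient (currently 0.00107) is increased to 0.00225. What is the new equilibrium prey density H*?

At the interior fixed point, setting dL/dt = 0 with L > 0 fixes H* = (predator death rate)/(HL coefficient) — independent of the other coefficients.
With the change, H* = 0.054/0.00225 = 24; it falls from 50.5.

H* ≈ 24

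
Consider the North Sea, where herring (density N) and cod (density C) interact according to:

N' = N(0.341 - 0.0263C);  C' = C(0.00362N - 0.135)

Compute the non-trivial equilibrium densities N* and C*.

N* ≈ 37.3, C* ≈ 13

Set dC/dt = 0 with C > 0: 0.00362N - 0.135 = 0, so N* = 0.135/0.00362 = 37.3.
Set dN/dt = 0 with N > 0: 0.341 - 0.0263C = 0, so C* = 0.341/0.0263 = 13.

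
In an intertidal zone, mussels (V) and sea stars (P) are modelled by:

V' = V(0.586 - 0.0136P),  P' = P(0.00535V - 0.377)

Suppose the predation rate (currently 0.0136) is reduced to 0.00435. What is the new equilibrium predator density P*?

At the interior fixed point, setting dV/dt = 0 with V > 0 fixes P* = (prey growth rate)/(VP coefficient) — independent of the other coefficients.
With the change, P* = 0.586/0.00435 = 135; it rises from 43.1.

P* ≈ 135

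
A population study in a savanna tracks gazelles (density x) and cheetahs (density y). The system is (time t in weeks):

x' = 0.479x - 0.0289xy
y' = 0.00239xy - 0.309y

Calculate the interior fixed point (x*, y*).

x* ≈ 129, y* ≈ 16.6

Set dy/dt = 0 with y > 0: 0.00239x - 0.309 = 0, so x* = 0.309/0.00239 = 129.
Set dx/dt = 0 with x > 0: 0.479 - 0.0289y = 0, so y* = 0.479/0.0289 = 16.6.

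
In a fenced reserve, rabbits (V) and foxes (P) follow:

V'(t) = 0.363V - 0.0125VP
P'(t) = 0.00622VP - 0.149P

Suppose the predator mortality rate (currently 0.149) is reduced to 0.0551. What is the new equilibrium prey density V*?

V* ≈ 8.86

At the interior fixed point, setting dP/dt = 0 with P > 0 fixes V* = (predator death rate)/(VP coefficient) — independent of the other coefficients.
With the change, V* = 0.0551/0.00622 = 8.86; it falls from 24.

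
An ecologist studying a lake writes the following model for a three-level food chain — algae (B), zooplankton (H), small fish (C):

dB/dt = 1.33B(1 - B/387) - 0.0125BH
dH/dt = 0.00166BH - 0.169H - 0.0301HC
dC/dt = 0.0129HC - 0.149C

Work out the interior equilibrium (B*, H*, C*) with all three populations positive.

B* ≈ 345, H* ≈ 11.6, C* ≈ 13.4

From dC/dt = 0: 0.0129H* = 0.149, so H* = 11.6.
From dB/dt = 0: 1.33(1 - B*/387) = 0.0125·11.6, giving B* = 387·(1 - 0.109) = 345.
From dH/dt = 0: 0.00166·345 - 0.169 = 0.0301C*, so C* = 0.404/0.0301 = 13.4.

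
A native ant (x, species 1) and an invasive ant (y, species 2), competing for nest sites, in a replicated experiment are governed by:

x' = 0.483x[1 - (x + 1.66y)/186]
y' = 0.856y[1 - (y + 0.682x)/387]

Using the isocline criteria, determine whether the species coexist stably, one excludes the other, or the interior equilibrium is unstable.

Compare the nullcline intercepts: K1/α12 = 186/1.66 = 112 < K2 = 387; K2/α21 = 387/0.682 = 567 > K1 = 186.
Since the inequalities point opposite ways, species 2 can invade but species 1 cannot.

species 2 excludes species 1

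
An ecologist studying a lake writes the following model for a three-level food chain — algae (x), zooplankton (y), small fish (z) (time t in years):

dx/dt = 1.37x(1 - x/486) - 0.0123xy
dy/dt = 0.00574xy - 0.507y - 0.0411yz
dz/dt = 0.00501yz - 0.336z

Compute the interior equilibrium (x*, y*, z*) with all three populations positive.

From dz/dt = 0: 0.00501y* = 0.336, so y* = 67.1.
From dx/dt = 0: 1.37(1 - x*/486) = 0.0123·67.1, giving x* = 486·(1 - 0.602) = 193.
From dy/dt = 0: 0.00574·193 - 0.507 = 0.0411z*, so z* = 0.603/0.0411 = 14.7.

x* ≈ 193, y* ≈ 67.1, z* ≈ 14.7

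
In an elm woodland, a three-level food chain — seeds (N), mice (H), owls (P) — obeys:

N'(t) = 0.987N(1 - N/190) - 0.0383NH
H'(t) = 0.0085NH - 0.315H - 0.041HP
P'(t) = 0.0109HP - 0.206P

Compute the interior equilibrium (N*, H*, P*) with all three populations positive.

From dP/dt = 0: 0.0109H* = 0.206, so H* = 18.9.
From dN/dt = 0: 0.987(1 - N*/190) = 0.0383·18.9, giving N* = 190·(1 - 0.733) = 50.7.
From dH/dt = 0: 0.0085·50.7 - 0.315 = 0.041P*, so P* = 0.116/0.041 = 2.82.

N* ≈ 50.7, H* ≈ 18.9, P* ≈ 2.82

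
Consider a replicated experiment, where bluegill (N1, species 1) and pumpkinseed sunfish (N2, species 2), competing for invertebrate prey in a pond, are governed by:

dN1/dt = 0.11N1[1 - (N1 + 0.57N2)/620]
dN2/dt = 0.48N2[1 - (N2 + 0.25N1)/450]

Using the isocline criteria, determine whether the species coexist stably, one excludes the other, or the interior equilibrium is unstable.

Compare the nullcline intercepts: K1/α12 = 620/0.57 = 1090 > K2 = 450; K2/α21 = 450/0.25 = 1800 > K1 = 620.
Since both inequalities hold, each species can invade when rare, so the interior equilibrium is stable.

stable coexistence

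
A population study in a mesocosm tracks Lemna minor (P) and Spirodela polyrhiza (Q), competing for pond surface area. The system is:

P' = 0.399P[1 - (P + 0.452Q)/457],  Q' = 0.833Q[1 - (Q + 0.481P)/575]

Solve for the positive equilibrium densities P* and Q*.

P* ≈ 252, Q* ≈ 454

Setting both brackets to zero gives the nullclines P + 0.452Q = 457 and 0.481P + Q = 575.
Substituting Q = 575 - 0.481P into the first: P(1 - 0.452·0.481) = 457 - 0.452·575.
So P* = 197/0.783 = 252, and then Q* = 575 - 0.481·252 = 454.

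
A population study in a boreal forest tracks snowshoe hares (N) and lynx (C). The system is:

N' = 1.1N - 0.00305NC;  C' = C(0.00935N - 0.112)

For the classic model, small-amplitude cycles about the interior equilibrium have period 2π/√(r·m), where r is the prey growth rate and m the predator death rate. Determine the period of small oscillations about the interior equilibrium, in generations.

Here r = 1.1 and m = 0.112, so r·m = 0.123.
ω = √0.123 = 0.351 per generation, hence T = 2π/ω ≈ 17.9 generations.

T ≈ 17.9 generations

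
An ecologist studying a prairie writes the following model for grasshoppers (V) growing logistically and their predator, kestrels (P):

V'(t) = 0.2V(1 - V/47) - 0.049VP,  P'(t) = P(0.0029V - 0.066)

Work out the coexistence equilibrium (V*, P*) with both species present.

V* ≈ 22.8, P* ≈ 2.11

From dP/dt = 0 with P > 0: 0.0029V* = 0.066, so V* = 22.8.
Substitute into dV/dt = 0: 0.2(1 - 22.8/47) = 0.049P*.
The bracket is 0.516, giving P* = 0.103/0.049 = 2.11.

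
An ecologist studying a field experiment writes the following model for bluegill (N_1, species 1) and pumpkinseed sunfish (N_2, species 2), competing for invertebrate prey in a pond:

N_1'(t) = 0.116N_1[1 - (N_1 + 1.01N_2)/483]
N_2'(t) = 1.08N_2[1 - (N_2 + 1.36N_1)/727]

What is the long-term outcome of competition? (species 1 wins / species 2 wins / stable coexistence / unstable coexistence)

species 2 excludes species 1

Compare the nullcline intercepts: K1/α12 = 483/1.01 = 478 < K2 = 727; K2/α21 = 727/1.36 = 535 > K1 = 483.
Since the inequalities point opposite ways, species 2 can invade but species 1 cannot.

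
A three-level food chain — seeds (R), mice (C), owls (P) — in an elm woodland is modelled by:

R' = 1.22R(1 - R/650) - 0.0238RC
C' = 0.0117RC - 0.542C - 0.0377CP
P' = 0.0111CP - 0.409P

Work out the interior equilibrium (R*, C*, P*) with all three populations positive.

From dP/dt = 0: 0.0111C* = 0.409, so C* = 36.8.
From dR/dt = 0: 1.22(1 - R*/650) = 0.0238·36.8, giving R* = 650·(1 - 0.719) = 183.
From dC/dt = 0: 0.0117·183 - 0.542 = 0.0377P*, so P* = 1.6/0.0377 = 42.3.

R* ≈ 183, C* ≈ 36.8, P* ≈ 42.3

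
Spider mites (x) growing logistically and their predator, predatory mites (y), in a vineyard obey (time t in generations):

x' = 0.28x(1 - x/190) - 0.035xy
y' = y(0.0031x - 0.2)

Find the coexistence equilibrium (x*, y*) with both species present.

From dy/dt = 0 with y > 0: 0.0031x* = 0.2, so x* = 64.5.
Substitute into dx/dt = 0: 0.28(1 - 64.5/190) = 0.035y*.
The bracket is 0.66, giving y* = 0.185/0.035 = 5.28.

x* ≈ 64.5, y* ≈ 5.28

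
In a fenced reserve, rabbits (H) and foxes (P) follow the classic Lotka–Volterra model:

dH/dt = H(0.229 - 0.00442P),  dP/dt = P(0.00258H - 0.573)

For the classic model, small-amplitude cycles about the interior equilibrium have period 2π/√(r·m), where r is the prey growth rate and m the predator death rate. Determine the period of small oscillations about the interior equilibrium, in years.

Here r = 0.229 and m = 0.573, so r·m = 0.131.
ω = √0.131 = 0.362 per year, hence T = 2π/ω ≈ 17.3 years.

T ≈ 17.3 years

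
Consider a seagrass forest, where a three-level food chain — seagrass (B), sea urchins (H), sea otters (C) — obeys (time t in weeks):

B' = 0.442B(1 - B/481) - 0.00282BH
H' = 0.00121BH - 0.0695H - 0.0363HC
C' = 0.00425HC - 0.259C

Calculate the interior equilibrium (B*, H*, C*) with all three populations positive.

B* ≈ 294, H* ≈ 60.9, C* ≈ 7.88

From dC/dt = 0: 0.00425H* = 0.259, so H* = 60.9.
From dB/dt = 0: 0.442(1 - B*/481) = 0.00282·60.9, giving B* = 481·(1 - 0.389) = 294.
From dH/dt = 0: 0.00121·294 - 0.0695 = 0.0363C*, so C* = 0.286/0.0363 = 7.88.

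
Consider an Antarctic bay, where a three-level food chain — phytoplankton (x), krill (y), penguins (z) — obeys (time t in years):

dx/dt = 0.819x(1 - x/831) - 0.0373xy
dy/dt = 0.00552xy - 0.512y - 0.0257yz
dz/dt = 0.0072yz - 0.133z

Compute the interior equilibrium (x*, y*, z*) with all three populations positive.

From dz/dt = 0: 0.0072y* = 0.133, so y* = 18.5.
From dx/dt = 0: 0.819(1 - x*/831) = 0.0373·18.5, giving x* = 831·(1 - 0.841) = 132.
From dy/dt = 0: 0.00552·132 - 0.512 = 0.0257z*, so z* = 0.216/0.0257 = 8.41.

x* ≈ 132, y* ≈ 18.5, z* ≈ 8.41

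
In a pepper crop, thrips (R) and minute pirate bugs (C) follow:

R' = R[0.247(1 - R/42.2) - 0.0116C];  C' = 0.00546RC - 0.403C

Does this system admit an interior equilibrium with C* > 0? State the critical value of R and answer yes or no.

The predator equation gives dC/dt > 0 only when R > 0.403/0.00546 = 73.8.
Without the predator, R → K = 42.2. Since 42.2 < 73.8, the predator cannot invade.

Threshold R = 73.8; K < 73.8, so no, the predator goes extinct.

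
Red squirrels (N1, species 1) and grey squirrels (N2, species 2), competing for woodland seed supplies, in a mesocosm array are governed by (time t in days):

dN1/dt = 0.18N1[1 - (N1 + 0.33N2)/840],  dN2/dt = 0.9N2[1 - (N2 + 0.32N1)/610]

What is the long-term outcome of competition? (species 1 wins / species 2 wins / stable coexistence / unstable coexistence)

Compare the nullcline intercepts: K1/α12 = 840/0.33 = 2550 > K2 = 610; K2/α21 = 610/0.32 = 1910 > K1 = 840.
Since both inequalities hold, each species can invade when rare, so the interior equilibrium is stable.

stable coexistence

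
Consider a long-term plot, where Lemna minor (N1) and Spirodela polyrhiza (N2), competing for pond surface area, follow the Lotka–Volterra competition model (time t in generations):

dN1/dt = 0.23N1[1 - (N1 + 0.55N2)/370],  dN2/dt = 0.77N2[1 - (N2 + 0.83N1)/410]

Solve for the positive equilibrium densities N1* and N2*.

N1* ≈ 266, N2* ≈ 189

Setting both brackets to zero gives the nullclines N1 + 0.55N2 = 370 and 0.83N1 + N2 = 410.
Substituting N2 = 410 - 0.83N1 into the first: N1(1 - 0.55·0.83) = 370 - 0.55·410.
So N1* = 144/0.543 = 266, and then N2* = 410 - 0.83·266 = 189.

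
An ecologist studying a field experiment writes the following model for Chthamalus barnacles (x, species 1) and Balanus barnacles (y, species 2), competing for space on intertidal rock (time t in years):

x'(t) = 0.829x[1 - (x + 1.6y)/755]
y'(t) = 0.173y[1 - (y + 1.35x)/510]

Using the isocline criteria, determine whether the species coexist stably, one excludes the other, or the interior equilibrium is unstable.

Compare the nullcline intercepts: K1/α12 = 755/1.6 = 472 < K2 = 510; K2/α21 = 510/1.35 = 378 < K1 = 755.
Since both are reversed, neither can invade when rare; the interior point is a saddle.

unstable coexistence (outcome depends on initial conditions)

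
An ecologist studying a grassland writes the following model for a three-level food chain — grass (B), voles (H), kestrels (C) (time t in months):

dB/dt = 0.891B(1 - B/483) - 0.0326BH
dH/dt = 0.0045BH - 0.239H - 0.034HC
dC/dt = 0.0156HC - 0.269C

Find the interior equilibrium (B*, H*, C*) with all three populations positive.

B* ≈ 178, H* ≈ 17.2, C* ≈ 16.6

From dC/dt = 0: 0.0156H* = 0.269, so H* = 17.2.
From dB/dt = 0: 0.891(1 - B*/483) = 0.0326·17.2, giving B* = 483·(1 - 0.631) = 178.
From dH/dt = 0: 0.0045·178 - 0.239 = 0.034C*, so C* = 0.563/0.034 = 16.6.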